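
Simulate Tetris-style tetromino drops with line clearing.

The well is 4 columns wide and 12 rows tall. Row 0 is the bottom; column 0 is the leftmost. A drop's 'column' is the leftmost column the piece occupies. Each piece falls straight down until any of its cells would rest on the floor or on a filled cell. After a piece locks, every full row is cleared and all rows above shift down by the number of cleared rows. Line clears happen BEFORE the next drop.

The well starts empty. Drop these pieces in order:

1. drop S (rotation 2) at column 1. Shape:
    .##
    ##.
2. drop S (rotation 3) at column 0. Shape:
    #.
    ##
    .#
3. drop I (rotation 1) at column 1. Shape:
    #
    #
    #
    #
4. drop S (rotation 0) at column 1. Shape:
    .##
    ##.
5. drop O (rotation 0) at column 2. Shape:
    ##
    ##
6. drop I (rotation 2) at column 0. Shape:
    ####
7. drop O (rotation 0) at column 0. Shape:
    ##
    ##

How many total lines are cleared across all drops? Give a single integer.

Drop 1: S rot2 at col 1 lands with bottom-row=0; cleared 0 line(s) (total 0); column heights now [0 1 2 2], max=2
Drop 2: S rot3 at col 0 lands with bottom-row=1; cleared 0 line(s) (total 0); column heights now [4 3 2 2], max=4
Drop 3: I rot1 at col 1 lands with bottom-row=3; cleared 0 line(s) (total 0); column heights now [4 7 2 2], max=7
Drop 4: S rot0 at col 1 lands with bottom-row=7; cleared 0 line(s) (total 0); column heights now [4 8 9 9], max=9
Drop 5: O rot0 at col 2 lands with bottom-row=9; cleared 0 line(s) (total 0); column heights now [4 8 11 11], max=11
Drop 6: I rot2 at col 0 lands with bottom-row=11; cleared 1 line(s) (total 1); column heights now [4 8 11 11], max=11
Drop 7: O rot0 at col 0 lands with bottom-row=8; cleared 2 line(s) (total 3); column heights now [4 8 9 9], max=9

Answer: 3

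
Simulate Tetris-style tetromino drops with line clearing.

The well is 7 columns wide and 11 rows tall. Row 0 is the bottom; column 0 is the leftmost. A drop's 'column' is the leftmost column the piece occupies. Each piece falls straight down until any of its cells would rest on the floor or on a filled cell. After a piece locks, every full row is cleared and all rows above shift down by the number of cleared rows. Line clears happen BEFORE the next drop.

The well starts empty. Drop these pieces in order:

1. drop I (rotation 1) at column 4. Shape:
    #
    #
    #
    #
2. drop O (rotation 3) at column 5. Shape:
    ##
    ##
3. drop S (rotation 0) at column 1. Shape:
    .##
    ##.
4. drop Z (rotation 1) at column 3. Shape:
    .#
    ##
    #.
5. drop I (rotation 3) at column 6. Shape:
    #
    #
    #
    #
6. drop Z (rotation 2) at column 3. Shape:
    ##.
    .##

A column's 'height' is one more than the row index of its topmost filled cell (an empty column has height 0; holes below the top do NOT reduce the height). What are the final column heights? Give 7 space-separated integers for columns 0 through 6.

Drop 1: I rot1 at col 4 lands with bottom-row=0; cleared 0 line(s) (total 0); column heights now [0 0 0 0 4 0 0], max=4
Drop 2: O rot3 at col 5 lands with bottom-row=0; cleared 0 line(s) (total 0); column heights now [0 0 0 0 4 2 2], max=4
Drop 3: S rot0 at col 1 lands with bottom-row=0; cleared 0 line(s) (total 0); column heights now [0 1 2 2 4 2 2], max=4
Drop 4: Z rot1 at col 3 lands with bottom-row=3; cleared 0 line(s) (total 0); column heights now [0 1 2 5 6 2 2], max=6
Drop 5: I rot3 at col 6 lands with bottom-row=2; cleared 0 line(s) (total 0); column heights now [0 1 2 5 6 2 6], max=6
Drop 6: Z rot2 at col 3 lands with bottom-row=6; cleared 0 line(s) (total 0); column heights now [0 1 2 8 8 7 6], max=8

Answer: 0 1 2 8 8 7 6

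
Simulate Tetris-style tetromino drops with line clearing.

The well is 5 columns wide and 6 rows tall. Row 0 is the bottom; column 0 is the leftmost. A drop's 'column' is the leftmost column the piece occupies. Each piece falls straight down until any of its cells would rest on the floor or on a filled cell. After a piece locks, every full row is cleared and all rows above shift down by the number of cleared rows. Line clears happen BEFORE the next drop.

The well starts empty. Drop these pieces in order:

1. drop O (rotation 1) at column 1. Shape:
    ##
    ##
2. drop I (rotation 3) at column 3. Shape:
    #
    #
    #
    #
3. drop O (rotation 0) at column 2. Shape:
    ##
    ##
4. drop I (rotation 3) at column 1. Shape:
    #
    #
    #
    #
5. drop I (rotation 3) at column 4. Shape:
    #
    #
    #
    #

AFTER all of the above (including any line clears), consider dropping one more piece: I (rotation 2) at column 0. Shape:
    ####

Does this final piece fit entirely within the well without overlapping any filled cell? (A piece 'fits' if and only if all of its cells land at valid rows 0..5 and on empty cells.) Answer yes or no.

Drop 1: O rot1 at col 1 lands with bottom-row=0; cleared 0 line(s) (total 0); column heights now [0 2 2 0 0], max=2
Drop 2: I rot3 at col 3 lands with bottom-row=0; cleared 0 line(s) (total 0); column heights now [0 2 2 4 0], max=4
Drop 3: O rot0 at col 2 lands with bottom-row=4; cleared 0 line(s) (total 0); column heights now [0 2 6 6 0], max=6
Drop 4: I rot3 at col 1 lands with bottom-row=2; cleared 0 line(s) (total 0); column heights now [0 6 6 6 0], max=6
Drop 5: I rot3 at col 4 lands with bottom-row=0; cleared 0 line(s) (total 0); column heights now [0 6 6 6 4], max=6
Test piece I rot2 at col 0 (width 4): heights before test = [0 6 6 6 4]; fits = False

Answer: no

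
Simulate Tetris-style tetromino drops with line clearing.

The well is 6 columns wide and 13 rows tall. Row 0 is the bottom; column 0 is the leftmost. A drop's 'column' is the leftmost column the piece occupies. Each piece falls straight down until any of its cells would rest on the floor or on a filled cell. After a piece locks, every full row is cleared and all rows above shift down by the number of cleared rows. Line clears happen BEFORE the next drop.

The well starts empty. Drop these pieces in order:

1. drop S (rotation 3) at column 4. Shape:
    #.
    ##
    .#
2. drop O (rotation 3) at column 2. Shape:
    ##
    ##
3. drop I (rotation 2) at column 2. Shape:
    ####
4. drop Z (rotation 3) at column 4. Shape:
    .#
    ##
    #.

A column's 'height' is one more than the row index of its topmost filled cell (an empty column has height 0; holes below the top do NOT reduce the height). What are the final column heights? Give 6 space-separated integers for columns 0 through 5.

Drop 1: S rot3 at col 4 lands with bottom-row=0; cleared 0 line(s) (total 0); column heights now [0 0 0 0 3 2], max=3
Drop 2: O rot3 at col 2 lands with bottom-row=0; cleared 0 line(s) (total 0); column heights now [0 0 2 2 3 2], max=3
Drop 3: I rot2 at col 2 lands with bottom-row=3; cleared 0 line(s) (total 0); column heights now [0 0 4 4 4 4], max=4
Drop 4: Z rot3 at col 4 lands with bottom-row=4; cleared 0 line(s) (total 0); column heights now [0 0 4 4 6 7], max=7

Answer: 0 0 4 4 6 7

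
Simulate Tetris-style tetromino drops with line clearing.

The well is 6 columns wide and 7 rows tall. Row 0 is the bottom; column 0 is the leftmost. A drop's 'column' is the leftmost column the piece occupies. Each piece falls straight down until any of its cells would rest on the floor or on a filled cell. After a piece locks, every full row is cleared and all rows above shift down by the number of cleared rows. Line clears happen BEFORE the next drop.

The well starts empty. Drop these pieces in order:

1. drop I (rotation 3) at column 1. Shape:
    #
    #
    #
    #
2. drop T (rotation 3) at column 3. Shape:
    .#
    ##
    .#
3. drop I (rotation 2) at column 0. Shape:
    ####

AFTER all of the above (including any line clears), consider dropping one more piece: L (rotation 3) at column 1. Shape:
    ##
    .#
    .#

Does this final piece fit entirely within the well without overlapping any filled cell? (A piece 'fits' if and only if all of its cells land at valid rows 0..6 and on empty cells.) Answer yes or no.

Answer: no

Derivation:
Drop 1: I rot3 at col 1 lands with bottom-row=0; cleared 0 line(s) (total 0); column heights now [0 4 0 0 0 0], max=4
Drop 2: T rot3 at col 3 lands with bottom-row=0; cleared 0 line(s) (total 0); column heights now [0 4 0 2 3 0], max=4
Drop 3: I rot2 at col 0 lands with bottom-row=4; cleared 0 line(s) (total 0); column heights now [5 5 5 5 3 0], max=5
Test piece L rot3 at col 1 (width 2): heights before test = [5 5 5 5 3 0]; fits = False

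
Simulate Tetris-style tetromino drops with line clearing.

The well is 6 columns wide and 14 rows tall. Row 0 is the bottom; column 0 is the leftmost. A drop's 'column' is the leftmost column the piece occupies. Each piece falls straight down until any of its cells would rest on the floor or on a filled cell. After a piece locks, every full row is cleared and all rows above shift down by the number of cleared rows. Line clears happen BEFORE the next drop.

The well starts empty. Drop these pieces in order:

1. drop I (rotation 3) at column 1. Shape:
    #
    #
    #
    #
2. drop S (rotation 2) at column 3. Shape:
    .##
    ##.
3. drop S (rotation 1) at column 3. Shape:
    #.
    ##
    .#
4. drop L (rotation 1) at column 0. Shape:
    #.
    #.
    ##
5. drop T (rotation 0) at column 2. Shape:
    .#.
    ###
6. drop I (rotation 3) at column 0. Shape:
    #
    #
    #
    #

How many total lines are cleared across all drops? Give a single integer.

Answer: 0

Derivation:
Drop 1: I rot3 at col 1 lands with bottom-row=0; cleared 0 line(s) (total 0); column heights now [0 4 0 0 0 0], max=4
Drop 2: S rot2 at col 3 lands with bottom-row=0; cleared 0 line(s) (total 0); column heights now [0 4 0 1 2 2], max=4
Drop 3: S rot1 at col 3 lands with bottom-row=2; cleared 0 line(s) (total 0); column heights now [0 4 0 5 4 2], max=5
Drop 4: L rot1 at col 0 lands with bottom-row=4; cleared 0 line(s) (total 0); column heights now [7 5 0 5 4 2], max=7
Drop 5: T rot0 at col 2 lands with bottom-row=5; cleared 0 line(s) (total 0); column heights now [7 5 6 7 6 2], max=7
Drop 6: I rot3 at col 0 lands with bottom-row=7; cleared 0 line(s) (total 0); column heights now [11 5 6 7 6 2], max=11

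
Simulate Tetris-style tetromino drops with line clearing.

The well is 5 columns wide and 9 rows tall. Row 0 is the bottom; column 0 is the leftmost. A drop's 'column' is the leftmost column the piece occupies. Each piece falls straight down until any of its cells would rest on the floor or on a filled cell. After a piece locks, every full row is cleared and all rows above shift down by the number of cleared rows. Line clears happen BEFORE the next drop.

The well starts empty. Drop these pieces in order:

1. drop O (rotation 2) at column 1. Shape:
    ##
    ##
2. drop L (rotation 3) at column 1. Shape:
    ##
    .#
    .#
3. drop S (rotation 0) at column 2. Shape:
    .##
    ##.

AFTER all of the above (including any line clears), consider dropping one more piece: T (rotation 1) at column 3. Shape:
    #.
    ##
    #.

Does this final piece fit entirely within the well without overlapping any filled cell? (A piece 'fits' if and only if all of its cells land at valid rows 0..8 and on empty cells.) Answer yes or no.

Drop 1: O rot2 at col 1 lands with bottom-row=0; cleared 0 line(s) (total 0); column heights now [0 2 2 0 0], max=2
Drop 2: L rot3 at col 1 lands with bottom-row=2; cleared 0 line(s) (total 0); column heights now [0 5 5 0 0], max=5
Drop 3: S rot0 at col 2 lands with bottom-row=5; cleared 0 line(s) (total 0); column heights now [0 5 6 7 7], max=7
Test piece T rot1 at col 3 (width 2): heights before test = [0 5 6 7 7]; fits = False

Answer: no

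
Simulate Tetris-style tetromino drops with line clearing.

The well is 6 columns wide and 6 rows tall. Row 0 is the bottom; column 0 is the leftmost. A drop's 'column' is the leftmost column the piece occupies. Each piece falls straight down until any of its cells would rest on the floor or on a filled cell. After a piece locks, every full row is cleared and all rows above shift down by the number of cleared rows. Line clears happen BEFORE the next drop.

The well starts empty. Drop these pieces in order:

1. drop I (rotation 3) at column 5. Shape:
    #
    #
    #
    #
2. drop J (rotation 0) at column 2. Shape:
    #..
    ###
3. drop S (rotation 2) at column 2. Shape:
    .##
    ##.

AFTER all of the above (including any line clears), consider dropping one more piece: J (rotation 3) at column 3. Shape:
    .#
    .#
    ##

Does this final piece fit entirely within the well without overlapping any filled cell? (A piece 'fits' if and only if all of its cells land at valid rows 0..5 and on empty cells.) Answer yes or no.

Answer: no

Derivation:
Drop 1: I rot3 at col 5 lands with bottom-row=0; cleared 0 line(s) (total 0); column heights now [0 0 0 0 0 4], max=4
Drop 2: J rot0 at col 2 lands with bottom-row=0; cleared 0 line(s) (total 0); column heights now [0 0 2 1 1 4], max=4
Drop 3: S rot2 at col 2 lands with bottom-row=2; cleared 0 line(s) (total 0); column heights now [0 0 3 4 4 4], max=4
Test piece J rot3 at col 3 (width 2): heights before test = [0 0 3 4 4 4]; fits = False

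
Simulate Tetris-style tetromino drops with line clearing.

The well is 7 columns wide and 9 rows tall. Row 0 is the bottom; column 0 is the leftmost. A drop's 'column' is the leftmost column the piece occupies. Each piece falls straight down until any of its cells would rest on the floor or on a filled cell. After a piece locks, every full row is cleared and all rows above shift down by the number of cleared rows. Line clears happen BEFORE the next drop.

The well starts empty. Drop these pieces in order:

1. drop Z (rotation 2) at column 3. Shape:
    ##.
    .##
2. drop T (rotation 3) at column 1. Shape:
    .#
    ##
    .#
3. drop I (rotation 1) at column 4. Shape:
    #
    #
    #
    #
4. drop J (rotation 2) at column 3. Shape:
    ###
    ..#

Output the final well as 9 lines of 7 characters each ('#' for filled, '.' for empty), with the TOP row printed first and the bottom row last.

Drop 1: Z rot2 at col 3 lands with bottom-row=0; cleared 0 line(s) (total 0); column heights now [0 0 0 2 2 1 0], max=2
Drop 2: T rot3 at col 1 lands with bottom-row=0; cleared 0 line(s) (total 0); column heights now [0 2 3 2 2 1 0], max=3
Drop 3: I rot1 at col 4 lands with bottom-row=2; cleared 0 line(s) (total 0); column heights now [0 2 3 2 6 1 0], max=6
Drop 4: J rot2 at col 3 lands with bottom-row=5; cleared 0 line(s) (total 0); column heights now [0 2 3 7 7 7 0], max=7

Answer: .......
.......
...###.
....##.
....#..
....#..
..#.#..
.####..
..#.##.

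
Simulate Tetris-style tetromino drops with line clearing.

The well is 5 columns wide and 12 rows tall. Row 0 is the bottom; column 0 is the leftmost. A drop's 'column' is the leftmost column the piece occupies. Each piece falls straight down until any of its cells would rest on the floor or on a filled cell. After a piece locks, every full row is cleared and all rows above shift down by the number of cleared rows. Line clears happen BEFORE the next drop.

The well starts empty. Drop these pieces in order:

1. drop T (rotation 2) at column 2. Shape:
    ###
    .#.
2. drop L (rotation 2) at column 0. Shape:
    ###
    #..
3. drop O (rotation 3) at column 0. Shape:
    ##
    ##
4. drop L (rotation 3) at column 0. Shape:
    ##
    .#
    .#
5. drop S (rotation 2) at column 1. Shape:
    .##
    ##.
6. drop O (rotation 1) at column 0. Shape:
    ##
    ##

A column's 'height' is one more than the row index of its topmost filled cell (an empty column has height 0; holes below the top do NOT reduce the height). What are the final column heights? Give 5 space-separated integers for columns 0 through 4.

Answer: 11 11 10 10 2

Derivation:
Drop 1: T rot2 at col 2 lands with bottom-row=0; cleared 0 line(s) (total 0); column heights now [0 0 2 2 2], max=2
Drop 2: L rot2 at col 0 lands with bottom-row=1; cleared 0 line(s) (total 0); column heights now [3 3 3 2 2], max=3
Drop 3: O rot3 at col 0 lands with bottom-row=3; cleared 0 line(s) (total 0); column heights now [5 5 3 2 2], max=5
Drop 4: L rot3 at col 0 lands with bottom-row=5; cleared 0 line(s) (total 0); column heights now [8 8 3 2 2], max=8
Drop 5: S rot2 at col 1 lands with bottom-row=8; cleared 0 line(s) (total 0); column heights now [8 9 10 10 2], max=10
Drop 6: O rot1 at col 0 lands with bottom-row=9; cleared 0 line(s) (total 0); column heights now [11 11 10 10 2], max=11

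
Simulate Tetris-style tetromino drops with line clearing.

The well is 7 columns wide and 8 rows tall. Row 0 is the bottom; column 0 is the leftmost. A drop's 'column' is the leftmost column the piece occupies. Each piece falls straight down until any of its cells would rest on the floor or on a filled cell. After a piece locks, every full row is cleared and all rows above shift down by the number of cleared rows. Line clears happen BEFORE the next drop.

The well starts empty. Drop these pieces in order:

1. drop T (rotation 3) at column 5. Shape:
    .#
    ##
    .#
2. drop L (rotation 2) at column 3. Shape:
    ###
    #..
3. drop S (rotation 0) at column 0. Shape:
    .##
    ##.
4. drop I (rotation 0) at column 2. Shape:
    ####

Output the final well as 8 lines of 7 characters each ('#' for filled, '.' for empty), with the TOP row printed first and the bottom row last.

Answer: .......
.......
.......
.......
..####.
...####
.###.##
##....#

Derivation:
Drop 1: T rot3 at col 5 lands with bottom-row=0; cleared 0 line(s) (total 0); column heights now [0 0 0 0 0 2 3], max=3
Drop 2: L rot2 at col 3 lands with bottom-row=1; cleared 0 line(s) (total 0); column heights now [0 0 0 3 3 3 3], max=3
Drop 3: S rot0 at col 0 lands with bottom-row=0; cleared 0 line(s) (total 0); column heights now [1 2 2 3 3 3 3], max=3
Drop 4: I rot0 at col 2 lands with bottom-row=3; cleared 0 line(s) (total 0); column heights now [1 2 4 4 4 4 3], max=4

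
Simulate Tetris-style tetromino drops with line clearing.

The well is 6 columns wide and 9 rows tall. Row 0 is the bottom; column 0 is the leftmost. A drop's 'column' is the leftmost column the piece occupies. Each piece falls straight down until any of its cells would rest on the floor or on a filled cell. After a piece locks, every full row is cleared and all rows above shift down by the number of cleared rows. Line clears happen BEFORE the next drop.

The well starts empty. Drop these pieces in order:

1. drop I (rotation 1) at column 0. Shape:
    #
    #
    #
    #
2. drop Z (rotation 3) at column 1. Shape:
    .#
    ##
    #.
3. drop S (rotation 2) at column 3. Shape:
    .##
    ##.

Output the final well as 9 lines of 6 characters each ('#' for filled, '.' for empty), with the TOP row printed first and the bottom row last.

Drop 1: I rot1 at col 0 lands with bottom-row=0; cleared 0 line(s) (total 0); column heights now [4 0 0 0 0 0], max=4
Drop 2: Z rot3 at col 1 lands with bottom-row=0; cleared 0 line(s) (total 0); column heights now [4 2 3 0 0 0], max=4
Drop 3: S rot2 at col 3 lands with bottom-row=0; cleared 0 line(s) (total 0); column heights now [4 2 3 1 2 2], max=4

Answer: ......
......
......
......
......
#.....
#.#...
###.##
##.##.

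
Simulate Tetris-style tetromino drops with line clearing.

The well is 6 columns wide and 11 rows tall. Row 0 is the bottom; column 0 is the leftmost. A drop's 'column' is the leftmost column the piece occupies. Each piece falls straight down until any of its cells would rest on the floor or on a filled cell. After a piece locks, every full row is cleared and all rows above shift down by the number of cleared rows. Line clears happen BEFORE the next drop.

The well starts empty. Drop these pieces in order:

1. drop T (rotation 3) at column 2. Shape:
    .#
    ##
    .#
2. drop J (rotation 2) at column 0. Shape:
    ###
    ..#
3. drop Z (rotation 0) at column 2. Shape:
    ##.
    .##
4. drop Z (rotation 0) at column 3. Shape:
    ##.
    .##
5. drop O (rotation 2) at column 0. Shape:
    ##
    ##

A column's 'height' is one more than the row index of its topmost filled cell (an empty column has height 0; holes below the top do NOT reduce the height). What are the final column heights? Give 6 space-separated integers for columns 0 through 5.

Drop 1: T rot3 at col 2 lands with bottom-row=0; cleared 0 line(s) (total 0); column heights now [0 0 2 3 0 0], max=3
Drop 2: J rot2 at col 0 lands with bottom-row=2; cleared 0 line(s) (total 0); column heights now [4 4 4 3 0 0], max=4
Drop 3: Z rot0 at col 2 lands with bottom-row=3; cleared 0 line(s) (total 0); column heights now [4 4 5 5 4 0], max=5
Drop 4: Z rot0 at col 3 lands with bottom-row=4; cleared 0 line(s) (total 0); column heights now [4 4 5 6 6 5], max=6
Drop 5: O rot2 at col 0 lands with bottom-row=4; cleared 1 line(s) (total 1); column heights now [5 5 4 5 5 0], max=5

Answer: 5 5 4 5 5 0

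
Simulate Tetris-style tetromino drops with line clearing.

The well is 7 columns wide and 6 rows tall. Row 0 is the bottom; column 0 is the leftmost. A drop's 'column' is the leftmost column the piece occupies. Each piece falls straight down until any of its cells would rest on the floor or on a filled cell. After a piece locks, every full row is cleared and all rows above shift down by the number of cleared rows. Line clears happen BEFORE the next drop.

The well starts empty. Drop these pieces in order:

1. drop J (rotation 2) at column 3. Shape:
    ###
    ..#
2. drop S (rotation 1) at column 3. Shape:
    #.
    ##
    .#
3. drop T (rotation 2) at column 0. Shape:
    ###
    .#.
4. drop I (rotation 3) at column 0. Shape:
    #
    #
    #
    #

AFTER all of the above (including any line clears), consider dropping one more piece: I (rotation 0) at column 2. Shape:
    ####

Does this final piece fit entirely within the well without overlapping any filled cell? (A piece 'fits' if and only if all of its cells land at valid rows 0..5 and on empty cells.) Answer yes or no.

Answer: yes

Derivation:
Drop 1: J rot2 at col 3 lands with bottom-row=0; cleared 0 line(s) (total 0); column heights now [0 0 0 2 2 2 0], max=2
Drop 2: S rot1 at col 3 lands with bottom-row=2; cleared 0 line(s) (total 0); column heights now [0 0 0 5 4 2 0], max=5
Drop 3: T rot2 at col 0 lands with bottom-row=0; cleared 0 line(s) (total 0); column heights now [2 2 2 5 4 2 0], max=5
Drop 4: I rot3 at col 0 lands with bottom-row=2; cleared 0 line(s) (total 0); column heights now [6 2 2 5 4 2 0], max=6
Test piece I rot0 at col 2 (width 4): heights before test = [6 2 2 5 4 2 0]; fits = True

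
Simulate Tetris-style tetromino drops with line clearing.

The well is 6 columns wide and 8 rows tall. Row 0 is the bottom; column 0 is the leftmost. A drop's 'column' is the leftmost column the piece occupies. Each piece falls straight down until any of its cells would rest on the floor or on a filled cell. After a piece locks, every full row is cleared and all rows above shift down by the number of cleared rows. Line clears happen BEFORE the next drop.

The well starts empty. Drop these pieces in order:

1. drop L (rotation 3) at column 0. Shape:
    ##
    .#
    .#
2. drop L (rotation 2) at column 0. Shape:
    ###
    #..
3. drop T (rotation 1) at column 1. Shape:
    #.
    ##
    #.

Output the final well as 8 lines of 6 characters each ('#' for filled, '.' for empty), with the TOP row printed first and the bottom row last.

Answer: .#....
.##...
.#....
###...
#.....
##....
.#....
.#....

Derivation:
Drop 1: L rot3 at col 0 lands with bottom-row=0; cleared 0 line(s) (total 0); column heights now [3 3 0 0 0 0], max=3
Drop 2: L rot2 at col 0 lands with bottom-row=3; cleared 0 line(s) (total 0); column heights now [5 5 5 0 0 0], max=5
Drop 3: T rot1 at col 1 lands with bottom-row=5; cleared 0 line(s) (total 0); column heights now [5 8 7 0 0 0], max=8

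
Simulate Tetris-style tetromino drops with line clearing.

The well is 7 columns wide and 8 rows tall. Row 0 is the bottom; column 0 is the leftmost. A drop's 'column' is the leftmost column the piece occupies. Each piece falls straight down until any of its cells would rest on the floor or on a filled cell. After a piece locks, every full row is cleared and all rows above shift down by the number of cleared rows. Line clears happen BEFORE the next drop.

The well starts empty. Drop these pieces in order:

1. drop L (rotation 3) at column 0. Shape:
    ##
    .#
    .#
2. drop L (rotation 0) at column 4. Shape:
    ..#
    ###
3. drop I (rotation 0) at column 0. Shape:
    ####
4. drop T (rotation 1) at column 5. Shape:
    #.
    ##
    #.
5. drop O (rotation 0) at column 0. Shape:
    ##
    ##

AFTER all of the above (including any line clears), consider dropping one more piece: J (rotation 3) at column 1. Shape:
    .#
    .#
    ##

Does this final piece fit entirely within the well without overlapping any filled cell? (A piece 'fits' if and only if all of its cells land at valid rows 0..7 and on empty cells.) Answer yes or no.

Drop 1: L rot3 at col 0 lands with bottom-row=0; cleared 0 line(s) (total 0); column heights now [3 3 0 0 0 0 0], max=3
Drop 2: L rot0 at col 4 lands with bottom-row=0; cleared 0 line(s) (total 0); column heights now [3 3 0 0 1 1 2], max=3
Drop 3: I rot0 at col 0 lands with bottom-row=3; cleared 0 line(s) (total 0); column heights now [4 4 4 4 1 1 2], max=4
Drop 4: T rot1 at col 5 lands with bottom-row=1; cleared 0 line(s) (total 0); column heights now [4 4 4 4 1 4 3], max=4
Drop 5: O rot0 at col 0 lands with bottom-row=4; cleared 0 line(s) (total 0); column heights now [6 6 4 4 1 4 3], max=6
Test piece J rot3 at col 1 (width 2): heights before test = [6 6 4 4 1 4 3]; fits = False

Answer: no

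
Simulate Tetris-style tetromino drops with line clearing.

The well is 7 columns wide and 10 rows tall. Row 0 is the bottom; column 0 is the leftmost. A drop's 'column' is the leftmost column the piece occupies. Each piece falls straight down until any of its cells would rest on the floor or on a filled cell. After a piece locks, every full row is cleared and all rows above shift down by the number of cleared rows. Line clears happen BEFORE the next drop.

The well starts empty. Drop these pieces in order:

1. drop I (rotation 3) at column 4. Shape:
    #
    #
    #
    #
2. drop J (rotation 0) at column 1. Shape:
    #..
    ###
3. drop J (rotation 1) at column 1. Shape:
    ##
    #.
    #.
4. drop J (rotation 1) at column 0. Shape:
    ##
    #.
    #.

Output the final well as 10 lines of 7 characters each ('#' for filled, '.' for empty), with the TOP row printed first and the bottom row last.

Drop 1: I rot3 at col 4 lands with bottom-row=0; cleared 0 line(s) (total 0); column heights now [0 0 0 0 4 0 0], max=4
Drop 2: J rot0 at col 1 lands with bottom-row=0; cleared 0 line(s) (total 0); column heights now [0 2 1 1 4 0 0], max=4
Drop 3: J rot1 at col 1 lands with bottom-row=2; cleared 0 line(s) (total 0); column heights now [0 5 5 1 4 0 0], max=5
Drop 4: J rot1 at col 0 lands with bottom-row=3; cleared 0 line(s) (total 0); column heights now [6 6 5 1 4 0 0], max=6

Answer: .......
.......
.......
.......
##.....
###....
##..#..
.#..#..
.#..#..
.####..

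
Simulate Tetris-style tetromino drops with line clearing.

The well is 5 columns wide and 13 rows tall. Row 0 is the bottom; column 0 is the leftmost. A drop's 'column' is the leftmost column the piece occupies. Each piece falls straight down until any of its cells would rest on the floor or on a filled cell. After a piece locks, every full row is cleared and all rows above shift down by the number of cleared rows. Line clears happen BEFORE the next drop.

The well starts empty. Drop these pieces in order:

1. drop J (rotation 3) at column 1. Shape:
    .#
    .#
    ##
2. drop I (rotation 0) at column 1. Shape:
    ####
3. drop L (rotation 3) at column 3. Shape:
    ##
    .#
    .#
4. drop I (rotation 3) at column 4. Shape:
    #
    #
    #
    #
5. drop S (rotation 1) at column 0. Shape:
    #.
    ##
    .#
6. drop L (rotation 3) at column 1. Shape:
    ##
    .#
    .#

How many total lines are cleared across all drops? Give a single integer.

Drop 1: J rot3 at col 1 lands with bottom-row=0; cleared 0 line(s) (total 0); column heights now [0 1 3 0 0], max=3
Drop 2: I rot0 at col 1 lands with bottom-row=3; cleared 0 line(s) (total 0); column heights now [0 4 4 4 4], max=4
Drop 3: L rot3 at col 3 lands with bottom-row=4; cleared 0 line(s) (total 0); column heights now [0 4 4 7 7], max=7
Drop 4: I rot3 at col 4 lands with bottom-row=7; cleared 0 line(s) (total 0); column heights now [0 4 4 7 11], max=11
Drop 5: S rot1 at col 0 lands with bottom-row=4; cleared 0 line(s) (total 0); column heights now [7 6 4 7 11], max=11
Drop 6: L rot3 at col 1 lands with bottom-row=4; cleared 1 line(s) (total 1); column heights now [6 6 6 4 10], max=10

Answer: 1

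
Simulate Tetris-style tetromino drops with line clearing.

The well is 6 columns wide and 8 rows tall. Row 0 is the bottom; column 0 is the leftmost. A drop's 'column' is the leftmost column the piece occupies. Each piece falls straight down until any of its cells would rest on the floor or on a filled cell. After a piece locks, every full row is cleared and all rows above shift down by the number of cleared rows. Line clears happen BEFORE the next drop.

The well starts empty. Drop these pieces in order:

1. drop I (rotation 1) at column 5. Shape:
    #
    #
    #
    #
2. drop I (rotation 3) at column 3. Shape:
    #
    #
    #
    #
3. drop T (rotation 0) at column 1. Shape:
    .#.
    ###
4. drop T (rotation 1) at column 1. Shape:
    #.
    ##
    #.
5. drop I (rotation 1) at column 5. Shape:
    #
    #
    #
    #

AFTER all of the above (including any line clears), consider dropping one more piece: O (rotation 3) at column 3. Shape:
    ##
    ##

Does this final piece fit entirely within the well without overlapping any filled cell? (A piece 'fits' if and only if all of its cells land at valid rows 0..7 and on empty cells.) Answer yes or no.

Drop 1: I rot1 at col 5 lands with bottom-row=0; cleared 0 line(s) (total 0); column heights now [0 0 0 0 0 4], max=4
Drop 2: I rot3 at col 3 lands with bottom-row=0; cleared 0 line(s) (total 0); column heights now [0 0 0 4 0 4], max=4
Drop 3: T rot0 at col 1 lands with bottom-row=4; cleared 0 line(s) (total 0); column heights now [0 5 6 5 0 4], max=6
Drop 4: T rot1 at col 1 lands with bottom-row=5; cleared 0 line(s) (total 0); column heights now [0 8 7 5 0 4], max=8
Drop 5: I rot1 at col 5 lands with bottom-row=4; cleared 0 line(s) (total 0); column heights now [0 8 7 5 0 8], max=8
Test piece O rot3 at col 3 (width 2): heights before test = [0 8 7 5 0 8]; fits = True

Answer: yes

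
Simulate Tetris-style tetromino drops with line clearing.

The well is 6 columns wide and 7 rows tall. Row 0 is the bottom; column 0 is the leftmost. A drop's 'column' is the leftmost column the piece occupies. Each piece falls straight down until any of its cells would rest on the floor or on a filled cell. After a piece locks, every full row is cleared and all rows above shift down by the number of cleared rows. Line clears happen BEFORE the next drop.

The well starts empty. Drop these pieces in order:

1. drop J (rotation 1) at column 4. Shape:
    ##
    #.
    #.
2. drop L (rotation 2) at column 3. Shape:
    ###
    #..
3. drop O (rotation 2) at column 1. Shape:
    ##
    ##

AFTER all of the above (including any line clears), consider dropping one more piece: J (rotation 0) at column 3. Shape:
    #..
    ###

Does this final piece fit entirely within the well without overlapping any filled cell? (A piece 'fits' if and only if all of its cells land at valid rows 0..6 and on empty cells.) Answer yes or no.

Answer: yes

Derivation:
Drop 1: J rot1 at col 4 lands with bottom-row=0; cleared 0 line(s) (total 0); column heights now [0 0 0 0 3 3], max=3
Drop 2: L rot2 at col 3 lands with bottom-row=2; cleared 0 line(s) (total 0); column heights now [0 0 0 4 4 4], max=4
Drop 3: O rot2 at col 1 lands with bottom-row=0; cleared 0 line(s) (total 0); column heights now [0 2 2 4 4 4], max=4
Test piece J rot0 at col 3 (width 3): heights before test = [0 2 2 4 4 4]; fits = True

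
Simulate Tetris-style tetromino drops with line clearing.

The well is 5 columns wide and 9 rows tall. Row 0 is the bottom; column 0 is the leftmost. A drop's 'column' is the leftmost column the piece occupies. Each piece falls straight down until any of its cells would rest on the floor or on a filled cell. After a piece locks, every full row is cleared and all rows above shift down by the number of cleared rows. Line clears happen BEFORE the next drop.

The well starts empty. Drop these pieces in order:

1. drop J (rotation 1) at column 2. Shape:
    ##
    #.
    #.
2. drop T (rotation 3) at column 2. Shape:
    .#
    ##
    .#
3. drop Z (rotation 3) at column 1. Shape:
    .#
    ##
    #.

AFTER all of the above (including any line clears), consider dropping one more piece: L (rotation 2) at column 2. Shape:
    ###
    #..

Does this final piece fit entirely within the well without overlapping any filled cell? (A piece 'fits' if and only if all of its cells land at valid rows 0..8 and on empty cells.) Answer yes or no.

Drop 1: J rot1 at col 2 lands with bottom-row=0; cleared 0 line(s) (total 0); column heights now [0 0 3 3 0], max=3
Drop 2: T rot3 at col 2 lands with bottom-row=3; cleared 0 line(s) (total 0); column heights now [0 0 5 6 0], max=6
Drop 3: Z rot3 at col 1 lands with bottom-row=4; cleared 0 line(s) (total 0); column heights now [0 6 7 6 0], max=7
Test piece L rot2 at col 2 (width 3): heights before test = [0 6 7 6 0]; fits = True

Answer: yes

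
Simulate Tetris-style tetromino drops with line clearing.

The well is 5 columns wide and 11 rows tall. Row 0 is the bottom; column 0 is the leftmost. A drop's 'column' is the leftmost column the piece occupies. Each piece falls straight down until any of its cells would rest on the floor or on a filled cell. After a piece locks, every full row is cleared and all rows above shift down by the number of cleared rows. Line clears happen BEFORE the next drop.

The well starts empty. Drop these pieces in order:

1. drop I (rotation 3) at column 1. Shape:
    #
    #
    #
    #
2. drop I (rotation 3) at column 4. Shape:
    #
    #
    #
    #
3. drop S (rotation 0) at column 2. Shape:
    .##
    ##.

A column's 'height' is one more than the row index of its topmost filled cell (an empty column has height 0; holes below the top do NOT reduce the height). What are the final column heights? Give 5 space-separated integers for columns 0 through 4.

Drop 1: I rot3 at col 1 lands with bottom-row=0; cleared 0 line(s) (total 0); column heights now [0 4 0 0 0], max=4
Drop 2: I rot3 at col 4 lands with bottom-row=0; cleared 0 line(s) (total 0); column heights now [0 4 0 0 4], max=4
Drop 3: S rot0 at col 2 lands with bottom-row=3; cleared 0 line(s) (total 0); column heights now [0 4 4 5 5], max=5

Answer: 0 4 4 5 5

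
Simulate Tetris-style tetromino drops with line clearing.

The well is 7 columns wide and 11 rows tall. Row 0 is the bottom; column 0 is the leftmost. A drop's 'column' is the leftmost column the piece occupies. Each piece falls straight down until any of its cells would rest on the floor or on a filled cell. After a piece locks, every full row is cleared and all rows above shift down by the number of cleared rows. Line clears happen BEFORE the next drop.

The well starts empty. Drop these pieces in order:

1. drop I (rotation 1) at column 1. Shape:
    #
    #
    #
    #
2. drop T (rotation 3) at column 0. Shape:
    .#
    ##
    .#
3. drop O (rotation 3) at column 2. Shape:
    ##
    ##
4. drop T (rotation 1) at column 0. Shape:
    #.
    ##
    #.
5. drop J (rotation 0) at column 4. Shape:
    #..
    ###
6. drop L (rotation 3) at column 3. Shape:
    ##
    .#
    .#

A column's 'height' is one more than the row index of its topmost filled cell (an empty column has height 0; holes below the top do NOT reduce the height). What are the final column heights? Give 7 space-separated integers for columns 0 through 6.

Drop 1: I rot1 at col 1 lands with bottom-row=0; cleared 0 line(s) (total 0); column heights now [0 4 0 0 0 0 0], max=4
Drop 2: T rot3 at col 0 lands with bottom-row=4; cleared 0 line(s) (total 0); column heights now [6 7 0 0 0 0 0], max=7
Drop 3: O rot3 at col 2 lands with bottom-row=0; cleared 0 line(s) (total 0); column heights now [6 7 2 2 0 0 0], max=7
Drop 4: T rot1 at col 0 lands with bottom-row=6; cleared 0 line(s) (total 0); column heights now [9 8 2 2 0 0 0], max=9
Drop 5: J rot0 at col 4 lands with bottom-row=0; cleared 0 line(s) (total 0); column heights now [9 8 2 2 2 1 1], max=9
Drop 6: L rot3 at col 3 lands with bottom-row=2; cleared 0 line(s) (total 0); column heights now [9 8 2 5 5 1 1], max=9

Answer: 9 8 2 5 5 1 1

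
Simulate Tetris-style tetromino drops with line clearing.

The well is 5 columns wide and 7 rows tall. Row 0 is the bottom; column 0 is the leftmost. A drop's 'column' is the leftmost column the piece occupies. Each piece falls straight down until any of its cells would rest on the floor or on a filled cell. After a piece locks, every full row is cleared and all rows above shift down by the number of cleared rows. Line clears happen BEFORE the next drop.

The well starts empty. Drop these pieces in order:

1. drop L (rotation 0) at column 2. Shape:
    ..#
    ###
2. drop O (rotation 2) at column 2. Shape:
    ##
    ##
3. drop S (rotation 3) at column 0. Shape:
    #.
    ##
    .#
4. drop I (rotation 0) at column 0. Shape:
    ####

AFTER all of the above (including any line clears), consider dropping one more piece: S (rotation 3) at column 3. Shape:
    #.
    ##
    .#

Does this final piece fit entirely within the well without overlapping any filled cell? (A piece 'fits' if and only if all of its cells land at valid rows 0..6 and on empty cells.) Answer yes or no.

Drop 1: L rot0 at col 2 lands with bottom-row=0; cleared 0 line(s) (total 0); column heights now [0 0 1 1 2], max=2
Drop 2: O rot2 at col 2 lands with bottom-row=1; cleared 0 line(s) (total 0); column heights now [0 0 3 3 2], max=3
Drop 3: S rot3 at col 0 lands with bottom-row=0; cleared 1 line(s) (total 1); column heights now [2 1 2 2 1], max=2
Drop 4: I rot0 at col 0 lands with bottom-row=2; cleared 0 line(s) (total 1); column heights now [3 3 3 3 1], max=3
Test piece S rot3 at col 3 (width 2): heights before test = [3 3 3 3 1]; fits = True

Answer: yes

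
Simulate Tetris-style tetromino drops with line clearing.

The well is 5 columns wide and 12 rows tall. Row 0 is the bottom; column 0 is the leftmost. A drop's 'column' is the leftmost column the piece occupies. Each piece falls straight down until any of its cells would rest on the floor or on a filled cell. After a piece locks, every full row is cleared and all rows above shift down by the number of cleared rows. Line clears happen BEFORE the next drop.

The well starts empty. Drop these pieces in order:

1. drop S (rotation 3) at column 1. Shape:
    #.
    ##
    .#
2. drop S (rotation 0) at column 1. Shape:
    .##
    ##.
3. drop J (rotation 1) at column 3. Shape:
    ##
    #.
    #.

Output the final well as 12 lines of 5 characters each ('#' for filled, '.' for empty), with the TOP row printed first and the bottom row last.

Answer: .....
.....
.....
.....
...##
...#.
...#.
..##.
.##..
.#...
.##..
..#..

Derivation:
Drop 1: S rot3 at col 1 lands with bottom-row=0; cleared 0 line(s) (total 0); column heights now [0 3 2 0 0], max=3
Drop 2: S rot0 at col 1 lands with bottom-row=3; cleared 0 line(s) (total 0); column heights now [0 4 5 5 0], max=5
Drop 3: J rot1 at col 3 lands with bottom-row=5; cleared 0 line(s) (total 0); column heights now [0 4 5 8 8], max=8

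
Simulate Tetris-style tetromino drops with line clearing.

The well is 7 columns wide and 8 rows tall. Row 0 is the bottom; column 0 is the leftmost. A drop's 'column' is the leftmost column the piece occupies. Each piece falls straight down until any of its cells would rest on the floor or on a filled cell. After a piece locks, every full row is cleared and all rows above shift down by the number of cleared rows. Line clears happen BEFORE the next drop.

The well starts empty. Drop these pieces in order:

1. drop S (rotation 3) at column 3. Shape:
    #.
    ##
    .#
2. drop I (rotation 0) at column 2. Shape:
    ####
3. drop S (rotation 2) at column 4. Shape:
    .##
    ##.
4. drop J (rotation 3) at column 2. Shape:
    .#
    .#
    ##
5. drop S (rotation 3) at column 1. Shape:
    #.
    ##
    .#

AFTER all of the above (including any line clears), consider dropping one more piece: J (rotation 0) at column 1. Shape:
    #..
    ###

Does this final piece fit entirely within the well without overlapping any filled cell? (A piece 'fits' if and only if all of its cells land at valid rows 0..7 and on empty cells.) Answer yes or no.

Drop 1: S rot3 at col 3 lands with bottom-row=0; cleared 0 line(s) (total 0); column heights now [0 0 0 3 2 0 0], max=3
Drop 2: I rot0 at col 2 lands with bottom-row=3; cleared 0 line(s) (total 0); column heights now [0 0 4 4 4 4 0], max=4
Drop 3: S rot2 at col 4 lands with bottom-row=4; cleared 0 line(s) (total 0); column heights now [0 0 4 4 5 6 6], max=6
Drop 4: J rot3 at col 2 lands with bottom-row=4; cleared 0 line(s) (total 0); column heights now [0 0 5 7 5 6 6], max=7
Drop 5: S rot3 at col 1 lands with bottom-row=5; cleared 0 line(s) (total 0); column heights now [0 8 7 7 5 6 6], max=8
Test piece J rot0 at col 1 (width 3): heights before test = [0 8 7 7 5 6 6]; fits = False

Answer: no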